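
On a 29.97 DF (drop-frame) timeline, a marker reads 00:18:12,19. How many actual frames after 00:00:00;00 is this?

32745

As if non-drop at 30 labels/s: (0 × 3600 + 18 × 60 + 12) × 30 + 19 = 32779.
Minute boundaries passed: 18; those not divisible by 10: 18 − 1 = 17; dropped labels = 2 × 17 = 34.
Actual frame index = 32779 − 34 = 32745.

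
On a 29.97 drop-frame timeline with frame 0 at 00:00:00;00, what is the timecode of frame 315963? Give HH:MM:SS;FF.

Ten DF minutes hold 17982 frames, so frame 315963 lies in block 17 (frames 305694–323675) with 10269 frames into that block.
The block's first minute is 1800 frames and the rest 1798 each; 10269 frames reaches minute 5, so 17 × 18 + 5 × 2 = 316 labels have been skipped so far.
Adding those back, label number 315963 + 316 = 316279 at 30 labels/s is 10542 s + 19 f = 2 h 55 min 42 s frame 19, i.e. 02:55:42;19.

02:55:42;19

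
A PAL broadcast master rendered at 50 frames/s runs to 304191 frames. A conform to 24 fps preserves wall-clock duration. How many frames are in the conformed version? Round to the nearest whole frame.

Frames at target rate = 304191 × (24) / (50) = 3650292/25 ≈ 146011.680.
Nearest whole frame: 146012.

146012 frames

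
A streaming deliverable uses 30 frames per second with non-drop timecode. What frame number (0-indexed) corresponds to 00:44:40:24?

80424

Total seconds to the label: (0 × 3600 + 44 × 60 + 40) = 2680.
Frame index = 2680 × 30 + 24 = 80424.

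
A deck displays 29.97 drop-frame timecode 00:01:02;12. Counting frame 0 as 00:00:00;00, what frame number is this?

1870

Complete 10-minute blocks: 0, each 17982 frames → 0.
Remaining 1 whole minute in the current block: 1800 + 0 × 1798 = 1800 frames.
Within the current minute: 2 × 30 + 12 − 2 = 70 (labels ;00/;01 skipped at this minute). Total = 0 + 1800 + 70 = 1870.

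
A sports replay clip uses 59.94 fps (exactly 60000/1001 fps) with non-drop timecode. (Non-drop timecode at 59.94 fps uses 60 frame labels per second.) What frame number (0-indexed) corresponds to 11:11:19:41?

Total seconds to the label: (11 × 3600 + 11 × 60 + 19) = 40279.
Frame index = 40279 × 60 + 41 = 2416781.

2416781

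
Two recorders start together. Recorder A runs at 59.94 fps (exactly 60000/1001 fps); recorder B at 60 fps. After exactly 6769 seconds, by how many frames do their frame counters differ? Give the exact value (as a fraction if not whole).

A emits 60000/1001 × 6769 = 58020000/143 frames; B emits 60 × 6769 = 406140.
Difference = 58020/143 frames (≈ 405.7343); B is ahead of A.

58020/143 frames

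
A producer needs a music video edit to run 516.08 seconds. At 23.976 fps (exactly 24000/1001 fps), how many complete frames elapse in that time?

12373 frames

Frames = 516.08 × 24000/1001 = 12385920/1001 ≈ 12373.5465.
Complete frames: 12373.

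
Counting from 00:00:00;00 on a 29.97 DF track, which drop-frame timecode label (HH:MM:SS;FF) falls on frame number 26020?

Ten DF minutes hold 17982 frames, so frame 26020 lies in block 1 (frames 17982–35963) with 8038 frames into that block.
The block's first minute is 1800 frames and the rest 1798 each; 8038 frames reaches minute 4, so 1 × 18 + 4 × 2 = 26 labels have been skipped so far.
Adding those back, label number 26020 + 26 = 26046 at 30 labels/s is 868 s + 6 f = 0 h 14 min 28 s frame 6, i.e. 00:14:28;06.

00:14:28;06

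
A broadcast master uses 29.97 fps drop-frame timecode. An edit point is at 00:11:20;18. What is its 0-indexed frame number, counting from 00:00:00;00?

20398

As if non-drop at 30 labels/s: (0 × 3600 + 11 × 60 + 20) × 30 + 18 = 20418.
Minute boundaries passed: 11; those not divisible by 10: 11 − 1 = 10; dropped labels = 2 × 10 = 20.
Actual frame index = 20418 − 20 = 20398.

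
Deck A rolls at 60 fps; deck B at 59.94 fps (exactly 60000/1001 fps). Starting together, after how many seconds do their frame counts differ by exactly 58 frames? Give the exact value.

The gap grows by |60000/1001 − 60| = 60/1001 frames per second.
Time for a 58-frame gap: 58 ÷ (60/1001) = 29029/30 s.

29029/30 seconds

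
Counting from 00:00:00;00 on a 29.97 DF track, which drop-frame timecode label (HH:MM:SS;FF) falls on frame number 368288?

03:24:48;16

Ten DF minutes hold 17982 frames, so frame 368288 lies in block 20 (frames 359640–377621) with 8648 frames into that block.
The block's first minute is 1800 frames and the rest 1798 each; 8648 frames reaches minute 4, so 20 × 18 + 4 × 2 = 368 labels have been skipped so far.
Adding those back, label number 368288 + 368 = 368656 at 30 labels/s is 12288 s + 16 f = 3 h 24 min 48 s frame 16, i.e. 03:24:48;16.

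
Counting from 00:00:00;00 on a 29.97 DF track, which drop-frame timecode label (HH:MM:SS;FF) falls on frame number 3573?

00:01:59;05

Each 10-minute DF block holds 10 × 60 × 30 − 9 × 2 = 17982 frames. 3573 ÷ 17982 → 0 full blocks, remainder 3573.
Within the partial block the first minute is 1800 frames and each further minute 1798, so 1 further minute boundary passed. Total skipped labels = 18 × 0 + 2 × 1 = 2.
Non-drop label index = 3573 + 2 = 3575; at 30 labels/s that is 00:01:59:05, i.e. DF 00:01:59;05.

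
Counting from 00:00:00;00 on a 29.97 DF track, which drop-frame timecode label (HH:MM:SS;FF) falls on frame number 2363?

Ten DF minutes hold 17982 frames, so frame 2363 lies in block 0 (frames 0–17981) with 2363 frames into that block.
The block's first minute is 1800 frames and the rest 1798 each; 2363 frames reaches minute 1, so 0 × 18 + 1 × 2 = 2 labels have been skipped so far.
Adding those back, label number 2363 + 2 = 2365 at 30 labels/s is 78 s + 25 f = 0 h 1 min 18 s frame 25, i.e. 00:01:18;25.

00:01:18;25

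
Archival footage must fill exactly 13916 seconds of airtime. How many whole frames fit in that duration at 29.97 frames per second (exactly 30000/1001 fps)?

417062 frames

Frames = 13916 × 30000/1001 = 59640000/143 ≈ 417062.9371.
Complete frames: 417062.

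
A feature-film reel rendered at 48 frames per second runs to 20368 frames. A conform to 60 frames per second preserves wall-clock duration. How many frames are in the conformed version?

Target frames = source frames × (target rate / source rate) = 20368 × (60)/(48) = 20368 × 5/4 = 25460.

25460 frames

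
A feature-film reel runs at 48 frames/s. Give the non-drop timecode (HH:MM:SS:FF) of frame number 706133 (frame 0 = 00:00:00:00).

04:05:11:05

706133 ÷ 48 = 14711 full seconds, remainder 5 frames.
14711 s = 4 h 5 min 11 s.
Timecode: 04:05:11:05.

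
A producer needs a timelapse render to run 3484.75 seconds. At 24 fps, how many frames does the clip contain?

83634 frames

Frames = 3484.75 × 24 = 83634.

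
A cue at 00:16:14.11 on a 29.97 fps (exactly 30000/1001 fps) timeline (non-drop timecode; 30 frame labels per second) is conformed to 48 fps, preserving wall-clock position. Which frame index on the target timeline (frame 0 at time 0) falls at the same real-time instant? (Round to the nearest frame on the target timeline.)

frame 46816

Source frame index: (0×3600 + 16×60 + 14) × 30 + 11 = 29231.
Real time: 29231 / (30000/1001) = 29260231/30000 s.
Target frame: (29260231/30000) × (48) = 29260231/625 ≈ 46816.370 → 46816.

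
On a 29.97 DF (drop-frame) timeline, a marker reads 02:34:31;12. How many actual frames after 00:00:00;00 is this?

Complete 10-minute blocks: 15, each 17982 frames → 269730.
Remaining 4 whole minutes in the current block: 1800 + 3 × 1798 = 7194 frames.
Within the current minute: 31 × 30 + 12 − 2 = 940 (labels ;00/;01 skipped at this minute). Total = 269730 + 7194 + 940 = 277864.

277864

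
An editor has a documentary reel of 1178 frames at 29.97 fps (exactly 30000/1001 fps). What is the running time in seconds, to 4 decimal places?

39.3059 seconds

Running time = 1178 × 1001/30000 = 589589/15000 s ≈ 39.3059 s.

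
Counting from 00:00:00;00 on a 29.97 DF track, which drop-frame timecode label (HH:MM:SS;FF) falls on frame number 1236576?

11:27:40;14

Ten DF minutes hold 17982 frames, so frame 1236576 lies in block 68 (frames 1222776–1240757) with 13800 frames into that block.
The block's first minute is 1800 frames and the rest 1798 each; 13800 frames reaches minute 7, so 68 × 18 + 7 × 2 = 1238 labels have been skipped so far.
Adding those back, label number 1236576 + 1238 = 1237814 at 30 labels/s is 41260 s + 14 f = 11 h 27 min 40 s frame 14, i.e. 11:27:40;14.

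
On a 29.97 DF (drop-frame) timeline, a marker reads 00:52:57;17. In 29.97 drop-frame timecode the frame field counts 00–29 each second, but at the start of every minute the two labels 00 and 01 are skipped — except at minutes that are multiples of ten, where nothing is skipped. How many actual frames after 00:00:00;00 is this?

As if non-drop at 30 labels/s: (0 × 3600 + 52 × 60 + 57) × 30 + 17 = 95327.
Minute boundaries passed: 52; those not divisible by 10: 52 − 5 = 47; dropped labels = 2 × 47 = 94.
Actual frame index = 95327 − 94 = 95233.

95233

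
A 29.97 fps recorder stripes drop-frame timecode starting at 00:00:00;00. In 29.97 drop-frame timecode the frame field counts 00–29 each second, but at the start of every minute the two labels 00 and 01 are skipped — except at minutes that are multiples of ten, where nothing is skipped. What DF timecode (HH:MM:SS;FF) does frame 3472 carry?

00:01:55;24

Each 10-minute DF block holds 10 × 60 × 30 − 9 × 2 = 17982 frames. 3472 ÷ 17982 → 0 full blocks, remainder 3472.
Within the partial block the first minute is 1800 frames and each further minute 1798, so 1 further minute boundary passed. Total skipped labels = 18 × 0 + 2 × 1 = 2.
Non-drop label index = 3472 + 2 = 3474; at 30 labels/s that is 00:01:55:24, i.e. DF 00:01:55;24.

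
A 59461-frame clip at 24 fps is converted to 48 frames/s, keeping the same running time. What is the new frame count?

118922 frames

Target frames = source frames × (target rate / source rate) = 59461 × (48)/(24) = 59461 × 2 = 118922.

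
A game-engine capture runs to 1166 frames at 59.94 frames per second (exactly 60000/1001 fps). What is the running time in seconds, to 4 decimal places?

19.4528 seconds

Running time = 1166 × 1001/60000 = 583583/30000 s ≈ 19.4528 s.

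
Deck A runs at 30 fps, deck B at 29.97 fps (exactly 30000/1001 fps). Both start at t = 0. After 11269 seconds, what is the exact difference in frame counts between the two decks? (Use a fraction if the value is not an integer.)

338070/1001 frames

A emits 30 × 11269 = 338070 frames; B emits 30000/1001 × 11269 = 338070000/1001.
Difference = 338070/1001 frames (≈ 337.7323); B is behind A.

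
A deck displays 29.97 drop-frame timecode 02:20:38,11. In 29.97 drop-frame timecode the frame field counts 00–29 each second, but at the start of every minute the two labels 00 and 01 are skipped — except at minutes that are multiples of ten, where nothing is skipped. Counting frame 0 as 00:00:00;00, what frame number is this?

Complete 10-minute blocks: 14, each 17982 frames → 251748.
Remaining 0 whole minutes in the current block: 0 frames.
Within the current minute: 38 × 30 + 11 = 1151. Total = 251748 + 0 + 1151 = 252899.

252899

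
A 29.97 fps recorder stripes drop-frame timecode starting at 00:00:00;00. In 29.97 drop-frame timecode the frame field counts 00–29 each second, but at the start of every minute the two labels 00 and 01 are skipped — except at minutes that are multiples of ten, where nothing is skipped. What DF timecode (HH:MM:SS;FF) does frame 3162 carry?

00:01:45;14

Each 10-minute DF block holds 10 × 60 × 30 − 9 × 2 = 17982 frames. 3162 ÷ 17982 → 0 full blocks, remainder 3162.
Within the partial block the first minute is 1800 frames and each further minute 1798, so 1 further minute boundary passed. Total skipped labels = 18 × 0 + 2 × 1 = 2.
Non-drop label index = 3162 + 2 = 3164; at 30 labels/s that is 00:01:45:14, i.e. DF 00:01:45;14.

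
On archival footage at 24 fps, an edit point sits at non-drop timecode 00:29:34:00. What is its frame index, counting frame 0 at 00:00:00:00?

42576

Total seconds to the label: (0 × 3600 + 29 × 60 + 34) = 1774.
Frame index = 1774 × 24 + 0 = 42576.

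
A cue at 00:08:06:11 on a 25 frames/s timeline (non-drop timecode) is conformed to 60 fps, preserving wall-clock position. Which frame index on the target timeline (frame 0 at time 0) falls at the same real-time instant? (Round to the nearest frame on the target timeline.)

frame 29186

Source frame index: (0×3600 + 8×60 + 6) × 25 + 11 = 12161.
Real time: 12161 / (25) = 12161/25 s.
Target frame: (12161/25) × (60) = 145932/5 ≈ 29186.400 → 29186.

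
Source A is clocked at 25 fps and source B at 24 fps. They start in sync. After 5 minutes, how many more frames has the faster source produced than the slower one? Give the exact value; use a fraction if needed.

300 frames

5 min = 300 s.
A emits 25 × 300 = 7500 frames; B emits 24 × 300 = 7200.
Difference = 300 frames; B is behind A.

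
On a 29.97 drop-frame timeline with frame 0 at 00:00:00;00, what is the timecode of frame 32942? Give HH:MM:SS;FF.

Each 10-minute DF block holds 10 × 60 × 30 − 9 × 2 = 17982 frames. 32942 ÷ 17982 → 1 full block, remainder 14960.
Within the partial block the first minute is 1800 frames and each further minute 1798, so 8 further minute boundaries passed. Total skipped labels = 18 × 1 + 2 × 8 = 34.
Non-drop label index = 32942 + 34 = 32976; at 30 labels/s that is 00:18:19:06, i.e. DF 00:18:19;06.

00:18:19;06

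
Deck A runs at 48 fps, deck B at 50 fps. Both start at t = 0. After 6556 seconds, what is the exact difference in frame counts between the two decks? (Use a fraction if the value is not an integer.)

A emits 48 × 6556 = 314688 frames; B emits 50 × 6556 = 327800.
Difference = 13112 frames; B is ahead of A.

13112 frames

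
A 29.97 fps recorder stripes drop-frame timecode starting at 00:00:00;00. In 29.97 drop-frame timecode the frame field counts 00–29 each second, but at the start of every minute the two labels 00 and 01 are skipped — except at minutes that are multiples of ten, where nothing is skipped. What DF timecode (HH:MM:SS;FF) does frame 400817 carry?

Each 10-minute DF block holds 10 × 60 × 30 − 9 × 2 = 17982 frames. 400817 ÷ 17982 → 22 full blocks, remainder 5213.
Within the partial block the first minute is 1800 frames and each further minute 1798, so 2 further minute boundaries passed. Total skipped labels = 18 × 22 + 2 × 2 = 400.
Non-drop label index = 400817 + 400 = 401217; at 30 labels/s that is 03:42:53:27, i.e. DF 03:42:53;27.

03:42:53;27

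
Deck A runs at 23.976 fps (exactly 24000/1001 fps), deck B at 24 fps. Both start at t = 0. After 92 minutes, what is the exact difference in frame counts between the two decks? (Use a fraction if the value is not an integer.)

132480/1001 frames

92 min = 5520 s.
A emits 24000/1001 × 5520 = 132480000/1001 frames; B emits 24 × 5520 = 132480.
Difference = 132480/1001 frames (≈ 132.3477); B is ahead of A.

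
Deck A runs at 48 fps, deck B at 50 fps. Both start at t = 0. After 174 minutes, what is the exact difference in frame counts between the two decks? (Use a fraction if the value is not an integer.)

20880 frames

174 min = 10440 s.
A emits 48 × 10440 = 501120 frames; B emits 50 × 10440 = 522000.
Difference = 20880 frames; B is ahead of A.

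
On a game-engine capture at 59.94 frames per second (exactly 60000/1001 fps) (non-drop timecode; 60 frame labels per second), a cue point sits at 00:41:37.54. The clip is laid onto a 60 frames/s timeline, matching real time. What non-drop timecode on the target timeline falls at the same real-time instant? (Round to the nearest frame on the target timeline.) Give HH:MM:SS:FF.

Source frame index: (0×3600 + 41×60 + 37) × 60 + 54 = 149874.
Real time: 149874 / (60000/1001) = 25003979/10000 s.
Target frame: (25003979/10000) × (60) = 75011937/500 ≈ 150023.874 → 150024.
At 60 labels/s: frame 150024 → 00:41:40:24.

00:41:40:24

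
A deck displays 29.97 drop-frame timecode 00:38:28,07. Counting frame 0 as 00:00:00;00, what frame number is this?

69177

Complete 10-minute blocks: 3, each 17982 frames → 53946.
Remaining 8 whole minutes in the current block: 1800 + 7 × 1798 = 14386 frames.
Within the current minute: 28 × 30 + 7 − 2 = 845 (labels ;00/;01 skipped at this minute). Total = 53946 + 14386 + 845 = 69177.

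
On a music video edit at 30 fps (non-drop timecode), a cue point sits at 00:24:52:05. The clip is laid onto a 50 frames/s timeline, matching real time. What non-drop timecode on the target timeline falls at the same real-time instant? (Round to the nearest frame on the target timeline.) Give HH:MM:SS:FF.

Source frame index: (0×3600 + 24×60 + 52) × 30 + 5 = 44765.
Real time: 44765 / (30) = 8953/6 s.
Target frame: (8953/6) × (50) = 223825/3 ≈ 74608.333 → 74608.
At 50 labels/s: frame 74608 → 00:24:52:08.

00:24:52:08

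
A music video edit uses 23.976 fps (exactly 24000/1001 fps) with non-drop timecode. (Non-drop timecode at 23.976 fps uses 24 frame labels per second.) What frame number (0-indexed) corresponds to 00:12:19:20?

Total seconds to the label: (0 × 3600 + 12 × 60 + 19) = 739.
Frame index = 739 × 24 + 20 = 17756.

17756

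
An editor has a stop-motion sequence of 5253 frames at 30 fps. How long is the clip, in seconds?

175.1 seconds

Running time = 5253 / (30) = 175.1 s.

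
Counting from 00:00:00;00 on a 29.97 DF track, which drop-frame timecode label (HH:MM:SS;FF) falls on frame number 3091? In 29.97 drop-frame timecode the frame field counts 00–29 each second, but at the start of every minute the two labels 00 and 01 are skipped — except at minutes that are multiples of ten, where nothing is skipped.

Each 10-minute DF block holds 10 × 60 × 30 − 9 × 2 = 17982 frames. 3091 ÷ 17982 → 0 full blocks, remainder 3091.
Within the partial block the first minute is 1800 frames and each further minute 1798, so 1 further minute boundary passed. Total skipped labels = 18 × 0 + 2 × 1 = 2.
Non-drop label index = 3091 + 2 = 3093; at 30 labels/s that is 00:01:43:03, i.e. DF 00:01:43;03.

00:01:43;03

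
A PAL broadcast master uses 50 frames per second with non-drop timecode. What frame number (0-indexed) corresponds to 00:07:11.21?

Total seconds to the label: (0 × 3600 + 7 × 60 + 11) = 431.
Frame index = 431 × 50 + 21 = 21571.

frame 21571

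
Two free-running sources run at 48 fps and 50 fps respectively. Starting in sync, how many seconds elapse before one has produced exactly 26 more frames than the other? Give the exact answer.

13 seconds

The gap grows by |50 − 48| = 2 frames per second.
Time for a 26-frame gap: 26 ÷ (2) = 13 s.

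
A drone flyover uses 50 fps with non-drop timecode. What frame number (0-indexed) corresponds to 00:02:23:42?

Total seconds to the label: (0 × 3600 + 2 × 60 + 23) = 143.
Frame index = 143 × 50 + 42 = 7192.

7192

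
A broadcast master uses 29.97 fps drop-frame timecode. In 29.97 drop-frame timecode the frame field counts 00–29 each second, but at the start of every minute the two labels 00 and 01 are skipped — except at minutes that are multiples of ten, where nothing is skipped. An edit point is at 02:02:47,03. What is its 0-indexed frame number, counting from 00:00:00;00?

Complete 10-minute blocks: 12, each 17982 frames → 215784.
Remaining 2 whole minutes in the current block: 1800 + 1 × 1798 = 3598 frames.
Within the current minute: 47 × 30 + 3 − 2 = 1411 (labels ;00/;01 skipped at this minute). Total = 215784 + 3598 + 1411 = 220793.

220793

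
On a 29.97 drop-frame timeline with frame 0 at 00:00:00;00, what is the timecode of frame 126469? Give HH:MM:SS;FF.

Each 10-minute DF block holds 10 × 60 × 30 − 9 × 2 = 17982 frames. 126469 ÷ 17982 → 7 full blocks, remainder 595.
Within the partial block the first minute is 1800 frames and each further minute 1798, so 0 further minute boundaries passed. Total skipped labels = 18 × 7 + 2 × 0 = 126.
Non-drop label index = 126469 + 126 = 126595; at 30 labels/s that is 01:10:19:25, i.e. DF 01:10:19;25.

01:10:19;25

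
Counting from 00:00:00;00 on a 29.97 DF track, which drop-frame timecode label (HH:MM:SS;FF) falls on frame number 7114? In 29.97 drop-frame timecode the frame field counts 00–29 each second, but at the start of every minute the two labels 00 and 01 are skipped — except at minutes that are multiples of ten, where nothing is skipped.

00:03:57;10

Ten DF minutes hold 17982 frames, so frame 7114 lies in block 0 (frames 0–17981) with 7114 frames into that block.
The block's first minute is 1800 frames and the rest 1798 each; 7114 frames reaches minute 3, so 0 × 18 + 3 × 2 = 6 labels have been skipped so far.
Adding those back, label number 7114 + 6 = 7120 at 30 labels/s is 237 s + 10 f = 0 h 3 min 57 s frame 10, i.e. 00:03:57;10.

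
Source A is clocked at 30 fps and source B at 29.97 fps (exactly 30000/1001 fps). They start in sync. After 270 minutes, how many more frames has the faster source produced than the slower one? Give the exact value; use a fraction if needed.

486000/1001 frames

270 min = 16200 s.
A emits 30 × 16200 = 486000 frames; B emits 30000/1001 × 16200 = 486000000/1001.
Difference = 486000/1001 frames (≈ 485.5145); B is behind A.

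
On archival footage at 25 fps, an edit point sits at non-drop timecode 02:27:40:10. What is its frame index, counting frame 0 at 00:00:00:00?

Total seconds to the label: (2 × 3600 + 27 × 60 + 40) = 8860.
Frame index = 8860 × 25 + 10 = 221510.

221510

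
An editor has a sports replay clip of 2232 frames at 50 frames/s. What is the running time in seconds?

44.64 seconds

Running time = 2232 / (50) = 44.64 s.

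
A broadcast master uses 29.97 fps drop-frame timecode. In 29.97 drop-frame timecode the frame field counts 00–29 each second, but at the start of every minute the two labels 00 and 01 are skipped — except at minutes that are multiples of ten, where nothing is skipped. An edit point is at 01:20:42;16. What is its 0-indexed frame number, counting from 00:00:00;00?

As if non-drop at 30 labels/s: (1 × 3600 + 20 × 60 + 42) × 30 + 16 = 145276.
Minute boundaries passed: 80; those not divisible by 10: 80 − 8 = 72; dropped labels = 2 × 72 = 144.
Actual frame index = 145276 − 144 = 145132.

145132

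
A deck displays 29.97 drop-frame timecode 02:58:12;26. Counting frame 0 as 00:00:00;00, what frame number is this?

320464

As if non-drop at 30 labels/s: (2 × 3600 + 58 × 60 + 12) × 30 + 26 = 320786.
Minute boundaries passed: 178; those not divisible by 10: 178 − 17 = 161; dropped labels = 2 × 161 = 322.
Actual frame index = 320786 − 322 = 320464.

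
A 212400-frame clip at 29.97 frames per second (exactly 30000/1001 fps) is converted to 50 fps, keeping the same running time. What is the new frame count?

354354 frames

Target frames = source frames × (target rate / source rate) = 212400 × (50)/(30000/1001) = 212400 × 1001/600 = 354354.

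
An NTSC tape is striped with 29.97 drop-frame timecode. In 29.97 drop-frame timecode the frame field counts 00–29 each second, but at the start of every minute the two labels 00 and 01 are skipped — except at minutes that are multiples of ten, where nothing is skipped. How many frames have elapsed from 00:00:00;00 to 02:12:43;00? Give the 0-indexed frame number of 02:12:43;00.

238652

Complete 10-minute blocks: 13, each 17982 frames → 233766.
Remaining 2 whole minutes in the current block: 1800 + 1 × 1798 = 3598 frames.
Within the current minute: 43 × 30 + 0 − 2 = 1288 (labels ;00/;01 skipped at this minute). Total = 233766 + 3598 + 1288 = 238652.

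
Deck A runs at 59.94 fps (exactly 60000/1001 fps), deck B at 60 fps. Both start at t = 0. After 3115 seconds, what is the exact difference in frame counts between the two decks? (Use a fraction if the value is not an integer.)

26700/143 frames

A emits 60000/1001 × 3115 = 26700000/143 frames; B emits 60 × 3115 = 186900.
Difference = 26700/143 frames (≈ 186.7133); B is ahead of A.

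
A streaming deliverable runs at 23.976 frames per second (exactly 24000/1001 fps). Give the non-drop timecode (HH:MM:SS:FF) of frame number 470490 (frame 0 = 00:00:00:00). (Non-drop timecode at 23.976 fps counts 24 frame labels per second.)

470490 ÷ 24 = 19603 full seconds, remainder 18 frames.
19603 s = 5 h 26 min 43 s.
Timecode: 05:26:43:18.

05:26:43:18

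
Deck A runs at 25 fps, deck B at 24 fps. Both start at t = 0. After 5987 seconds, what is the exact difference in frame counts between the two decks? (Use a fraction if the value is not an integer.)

5987 frames

A emits 25 × 5987 = 149675 frames; B emits 24 × 5987 = 143688.
Difference = 5987 frames; B is behind A.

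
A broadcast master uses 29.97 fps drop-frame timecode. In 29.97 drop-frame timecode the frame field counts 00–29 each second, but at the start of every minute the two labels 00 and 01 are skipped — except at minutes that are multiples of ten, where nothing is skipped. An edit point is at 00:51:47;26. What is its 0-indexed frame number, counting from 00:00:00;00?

93144

Complete 10-minute blocks: 5, each 17982 frames → 89910.
Remaining 1 whole minute in the current block: 1800 + 0 × 1798 = 1800 frames.
Within the current minute: 47 × 30 + 26 − 2 = 1434 (labels ;00/;01 skipped at this minute). Total = 89910 + 1800 + 1434 = 93144.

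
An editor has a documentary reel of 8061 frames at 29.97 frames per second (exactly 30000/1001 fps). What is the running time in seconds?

Running time = 8061 / (30000/1001) = 268.9687 s.

268.9687 seconds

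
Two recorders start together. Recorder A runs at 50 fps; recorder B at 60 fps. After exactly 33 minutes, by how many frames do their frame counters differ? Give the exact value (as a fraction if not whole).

19800 frames

33 min = 1980 s.
A emits 50 × 1980 = 99000 frames; B emits 60 × 1980 = 118800.
Difference = 19800 frames; B is ahead of A.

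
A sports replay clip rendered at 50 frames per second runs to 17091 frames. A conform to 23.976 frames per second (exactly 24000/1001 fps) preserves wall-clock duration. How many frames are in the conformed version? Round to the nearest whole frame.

Frames at target rate = 17091 × (24000/1001) / (50) = 8203680/1001 ≈ 8195.485.
Nearest whole frame: 8195.

8195 frames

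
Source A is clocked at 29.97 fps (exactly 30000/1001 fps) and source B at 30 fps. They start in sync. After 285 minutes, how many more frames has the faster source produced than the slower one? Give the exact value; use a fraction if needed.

513000/1001 frames

285 min = 17100 s.
A emits 30000/1001 × 17100 = 513000000/1001 frames; B emits 30 × 17100 = 513000.
Difference = 513000/1001 frames (≈ 512.4875); B is ahead of A.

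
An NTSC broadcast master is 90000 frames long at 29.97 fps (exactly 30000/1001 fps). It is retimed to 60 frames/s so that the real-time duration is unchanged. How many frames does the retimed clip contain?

180180 frames

Target frames = source frames × (target rate / source rate) = 90000 × (60)/(30000/1001) = 90000 × 1001/500 = 180180.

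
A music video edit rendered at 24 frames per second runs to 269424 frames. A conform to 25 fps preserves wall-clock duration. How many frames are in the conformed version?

280650 frames

Target frames = source frames × (target rate / source rate) = 269424 × (25)/(24) = 269424 × 25/24 = 280650.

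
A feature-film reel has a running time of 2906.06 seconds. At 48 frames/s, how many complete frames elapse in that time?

Frames = 2906.06 × 48 = 3487272/25 ≈ 139490.8800.
Complete frames: 139490.

139490 frames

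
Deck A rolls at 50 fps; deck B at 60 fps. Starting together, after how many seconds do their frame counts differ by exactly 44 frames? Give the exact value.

4.4 seconds

The gap grows by |60 − 50| = 10 frames per second.
Time for a 44-frame gap: 44 ÷ (10) = 4.4 s.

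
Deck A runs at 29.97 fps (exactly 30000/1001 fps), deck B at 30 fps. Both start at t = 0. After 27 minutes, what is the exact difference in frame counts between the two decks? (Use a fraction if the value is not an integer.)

48600/1001 frames

27 min = 1620 s.
A emits 30000/1001 × 1620 = 48600000/1001 frames; B emits 30 × 1620 = 48600.
Difference = 48600/1001 frames (≈ 48.5514); B is ahead of A.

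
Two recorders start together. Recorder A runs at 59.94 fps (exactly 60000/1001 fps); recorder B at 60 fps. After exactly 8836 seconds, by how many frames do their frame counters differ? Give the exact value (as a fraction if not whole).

A emits 60000/1001 × 8836 = 530160000/1001 frames; B emits 60 × 8836 = 530160.
Difference = 530160/1001 frames (≈ 529.6304); B is ahead of A.

530160/1001 frames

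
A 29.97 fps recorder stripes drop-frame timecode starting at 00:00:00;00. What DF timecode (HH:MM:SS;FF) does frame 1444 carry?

Ten DF minutes hold 17982 frames, so frame 1444 lies in block 0 (frames 0–17981) with 1444 frames into that block.
The block's first minute is 1800 frames and the rest 1798 each; 1444 frames reaches minute 0, so 0 × 18 + 0 × 2 = 0 labels have been skipped so far.
Adding those back, label number 1444 + 0 = 1444 at 30 labels/s is 48 s + 4 f = 0 h 0 min 48 s frame 4, i.e. 00:00:48;04.

00:00:48;04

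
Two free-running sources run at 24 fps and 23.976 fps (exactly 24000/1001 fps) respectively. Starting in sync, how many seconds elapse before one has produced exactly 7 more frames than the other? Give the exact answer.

7007/24 seconds

The gap grows by |24000/1001 − 24| = 24/1001 frames per second.
Time for a 7-frame gap: 7 ÷ (24/1001) = 7007/24 s.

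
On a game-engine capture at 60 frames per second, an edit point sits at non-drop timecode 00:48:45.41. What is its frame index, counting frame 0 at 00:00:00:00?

175541

Total seconds to the label: (0 × 3600 + 48 × 60 + 45) = 2925.
Frame index = 2925 × 60 + 41 = 175541.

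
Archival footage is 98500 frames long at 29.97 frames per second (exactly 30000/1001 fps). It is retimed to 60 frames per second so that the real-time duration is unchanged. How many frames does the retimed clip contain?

Target frames = source frames × (target rate / source rate) = 98500 × (60)/(30000/1001) = 98500 × 1001/500 = 197197.

197197 frames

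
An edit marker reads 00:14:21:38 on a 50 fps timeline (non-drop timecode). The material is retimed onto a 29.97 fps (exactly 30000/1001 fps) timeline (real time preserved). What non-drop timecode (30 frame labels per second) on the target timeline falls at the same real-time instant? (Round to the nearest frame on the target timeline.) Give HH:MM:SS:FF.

Source frame index: (0×3600 + 14×60 + 21) × 50 + 38 = 43088.
Real time: 43088 / (50) = 21544/25 s.
Target frame: (21544/25) × (30000/1001) = 25852800/1001 ≈ 25826.973 → 25827.
At 30 labels/s: frame 25827 → 00:14:20:27.

00:14:20:27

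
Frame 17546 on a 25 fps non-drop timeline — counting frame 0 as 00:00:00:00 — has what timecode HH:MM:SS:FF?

00:11:41:21

17546 ÷ 25 = 701 full seconds, remainder 21 frames.
701 s = 0 h 11 min 41 s.
Timecode: 00:11:41:21.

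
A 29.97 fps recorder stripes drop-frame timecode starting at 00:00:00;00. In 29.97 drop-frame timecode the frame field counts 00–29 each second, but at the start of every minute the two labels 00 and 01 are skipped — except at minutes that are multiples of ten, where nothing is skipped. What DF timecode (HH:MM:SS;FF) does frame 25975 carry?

Each 10-minute DF block holds 10 × 60 × 30 − 9 × 2 = 17982 frames. 25975 ÷ 17982 → 1 full block, remainder 7993.
Within the partial block the first minute is 1800 frames and each further minute 1798, so 4 further minute boundaries passed. Total skipped labels = 18 × 1 + 2 × 4 = 26.
Non-drop label index = 25975 + 26 = 26001; at 30 labels/s that is 00:14:26:21, i.e. DF 00:14:26;21.

00:14:26;21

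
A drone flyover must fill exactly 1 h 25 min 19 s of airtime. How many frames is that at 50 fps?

1 h 25 min 19 s = 5119 s.
Frames = 5119 × 50 = 255950.

255950 frames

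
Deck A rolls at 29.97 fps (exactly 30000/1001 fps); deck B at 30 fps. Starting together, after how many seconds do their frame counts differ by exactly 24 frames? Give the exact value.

The gap grows by |30 − 30000/1001| = 30/1001 frames per second.
Time for a 24-frame gap: 24 ÷ (30/1001) = 800.8 s.

800.8 seconds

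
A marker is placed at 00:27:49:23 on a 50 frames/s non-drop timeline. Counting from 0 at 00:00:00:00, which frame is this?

Total seconds to the label: (0 × 3600 + 27 × 60 + 49) = 1669.
Frame index = 1669 × 50 + 23 = 83473.

frame 83473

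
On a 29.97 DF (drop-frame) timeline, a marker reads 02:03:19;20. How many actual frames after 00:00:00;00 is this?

As if non-drop at 30 labels/s: (2 × 3600 + 3 × 60 + 19) × 30 + 20 = 221990.
Minute boundaries passed: 123; those not divisible by 10: 123 − 12 = 111; dropped labels = 2 × 111 = 222.
Actual frame index = 221990 − 222 = 221768.

221768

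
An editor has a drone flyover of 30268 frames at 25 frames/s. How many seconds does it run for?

Running time = 30268 / (25) = 1210.72 s.

1210.72 seconds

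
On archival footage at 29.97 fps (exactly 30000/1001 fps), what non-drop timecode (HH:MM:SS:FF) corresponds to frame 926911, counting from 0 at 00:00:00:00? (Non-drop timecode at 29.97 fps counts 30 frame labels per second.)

926911 ÷ 30 = 30897 full seconds, remainder 1 frame.
30897 s = 8 h 34 min 57 s.
Timecode: 08:34:57:01.

08:34:57:01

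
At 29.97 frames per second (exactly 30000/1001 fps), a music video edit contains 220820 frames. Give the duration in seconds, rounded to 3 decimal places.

7368.027 seconds

Running time = 220820 × 1001/30000 = 11052041/1500 s ≈ 7368.027 s.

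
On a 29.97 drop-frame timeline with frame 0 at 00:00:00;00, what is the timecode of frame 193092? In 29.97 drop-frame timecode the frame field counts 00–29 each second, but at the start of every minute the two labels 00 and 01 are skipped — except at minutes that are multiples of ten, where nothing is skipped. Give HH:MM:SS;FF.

01:47:22;26

Ten DF minutes hold 17982 frames, so frame 193092 lies in block 10 (frames 179820–197801) with 13272 frames into that block.
The block's first minute is 1800 frames and the rest 1798 each; 13272 frames reaches minute 7, so 10 × 18 + 7 × 2 = 194 labels have been skipped so far.
Adding those back, label number 193092 + 194 = 193286 at 30 labels/s is 6442 s + 26 f = 1 h 47 min 22 s frame 26, i.e. 01:47:22;26.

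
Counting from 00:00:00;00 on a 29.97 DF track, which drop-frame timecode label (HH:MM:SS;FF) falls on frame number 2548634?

23:37:19;16

Each 10-minute DF block holds 10 × 60 × 30 − 9 × 2 = 17982 frames. 2548634 ÷ 17982 → 141 full blocks, remainder 13172.
Within the partial block the first minute is 1800 frames and each further minute 1798, so 7 further minute boundaries passed. Total skipped labels = 18 × 141 + 2 × 7 = 2552.
Non-drop label index = 2548634 + 2552 = 2551186; at 30 labels/s that is 23:37:19:16, i.e. DF 23:37:19;16.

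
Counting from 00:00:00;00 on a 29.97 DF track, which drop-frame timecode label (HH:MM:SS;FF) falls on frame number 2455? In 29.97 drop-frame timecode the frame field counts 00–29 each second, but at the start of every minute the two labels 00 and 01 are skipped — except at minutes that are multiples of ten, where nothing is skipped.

00:01:21;27

Each 10-minute DF block holds 10 × 60 × 30 − 9 × 2 = 17982 frames. 2455 ÷ 17982 → 0 full blocks, remainder 2455.
Within the partial block the first minute is 1800 frames and each further minute 1798, so 1 further minute boundary passed. Total skipped labels = 18 × 0 + 2 × 1 = 2.
Non-drop label index = 2455 + 2 = 2457; at 30 labels/s that is 00:01:21:27, i.e. DF 00:01:21;27.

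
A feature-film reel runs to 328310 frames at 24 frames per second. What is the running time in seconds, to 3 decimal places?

13679.583 seconds

Running time = 328310 × 1/24 = 164155/12 s ≈ 13679.583 s.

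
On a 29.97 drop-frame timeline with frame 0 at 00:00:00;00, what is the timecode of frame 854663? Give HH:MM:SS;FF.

07:55:17;09

Ten DF minutes hold 17982 frames, so frame 854663 lies in block 47 (frames 845154–863135) with 9509 frames into that block.
The block's first minute is 1800 frames and the rest 1798 each; 9509 frames reaches minute 5, so 47 × 18 + 5 × 2 = 856 labels have been skipped so far.
Adding those back, label number 854663 + 856 = 855519 at 30 labels/s is 28517 s + 9 f = 7 h 55 min 17 s frame 9, i.e. 07:55:17;09.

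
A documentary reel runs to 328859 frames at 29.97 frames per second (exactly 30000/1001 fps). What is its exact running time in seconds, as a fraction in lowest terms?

329187859/30000 seconds

Running time = 328859 ÷ (30000/1001) = 328859 × 1001/30000 = 329187859/30000 s.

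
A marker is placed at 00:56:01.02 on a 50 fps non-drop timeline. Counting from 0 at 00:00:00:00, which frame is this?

Total seconds to the label: (0 × 3600 + 56 × 60 + 1) = 3361.
Frame index = 3361 × 50 + 2 = 168052.

frame 168052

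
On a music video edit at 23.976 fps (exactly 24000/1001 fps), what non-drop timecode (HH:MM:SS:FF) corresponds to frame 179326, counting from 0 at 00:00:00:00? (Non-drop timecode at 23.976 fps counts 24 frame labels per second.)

02:04:31:22

179326 ÷ 24 = 7471 full seconds, remainder 22 frames.
7471 s = 2 h 4 min 31 s.
Timecode: 02:04:31:22.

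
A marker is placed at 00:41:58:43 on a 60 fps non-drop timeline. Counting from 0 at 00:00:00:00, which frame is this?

Total seconds to the label: (0 × 3600 + 41 × 60 + 58) = 2518.
Frame index = 2518 × 60 + 43 = 151123.

151123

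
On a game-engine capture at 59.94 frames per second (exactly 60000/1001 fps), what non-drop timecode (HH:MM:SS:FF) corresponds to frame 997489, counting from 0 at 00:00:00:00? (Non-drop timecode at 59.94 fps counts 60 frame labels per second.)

997489 ÷ 60 = 16624 full seconds, remainder 49 frames.
16624 s = 4 h 37 min 4 s.
Timecode: 04:37:04:49.

04:37:04:49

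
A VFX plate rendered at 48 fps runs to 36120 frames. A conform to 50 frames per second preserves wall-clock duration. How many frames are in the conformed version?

Target frames = source frames × (target rate / source rate) = 36120 × (50)/(48) = 36120 × 25/24 = 37625.

37625 frames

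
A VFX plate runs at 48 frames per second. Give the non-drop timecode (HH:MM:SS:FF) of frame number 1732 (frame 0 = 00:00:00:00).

1732 ÷ 48 = 36 full seconds, remainder 4 frames.
36 s = 0 h 0 min 36 s.
Timecode: 00:00:36:04.

00:00:36:04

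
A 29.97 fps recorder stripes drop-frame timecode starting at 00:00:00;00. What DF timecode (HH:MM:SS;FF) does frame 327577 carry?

Ten DF minutes hold 17982 frames, so frame 327577 lies in block 18 (frames 323676–341657) with 3901 frames into that block.
The block's first minute is 1800 frames and the rest 1798 each; 3901 frames reaches minute 2, so 18 × 18 + 2 × 2 = 328 labels have been skipped so far.
Adding those back, label number 327577 + 328 = 327905 at 30 labels/s is 10930 s + 5 f = 3 h 2 min 10 s frame 5, i.e. 03:02:10;05.

03:02:10;05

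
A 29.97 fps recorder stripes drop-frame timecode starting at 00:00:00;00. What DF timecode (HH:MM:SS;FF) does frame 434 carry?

Ten DF minutes hold 17982 frames, so frame 434 lies in block 0 (frames 0–17981) with 434 frames into that block.
The block's first minute is 1800 frames and the rest 1798 each; 434 frames reaches minute 0, so 0 × 18 + 0 × 2 = 0 labels have been skipped so far.
Adding those back, label number 434 + 0 = 434 at 30 labels/s is 14 s + 14 f = 0 h 0 min 14 s frame 14, i.e. 00:00:14;14.

00:00:14;14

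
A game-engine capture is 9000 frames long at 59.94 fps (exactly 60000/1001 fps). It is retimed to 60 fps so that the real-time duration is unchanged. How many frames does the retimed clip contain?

Target frames = source frames × (target rate / source rate) = 9000 × (60)/(60000/1001) = 9000 × 1001/1000 = 9009.

9009 frames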